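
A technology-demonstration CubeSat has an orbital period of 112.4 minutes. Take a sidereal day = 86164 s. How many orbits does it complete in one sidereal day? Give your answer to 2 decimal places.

12.78

T = 112.4 min = 6744.0 s.
Orbits per sidereal day = 86164 / 6744.0 = 12.776.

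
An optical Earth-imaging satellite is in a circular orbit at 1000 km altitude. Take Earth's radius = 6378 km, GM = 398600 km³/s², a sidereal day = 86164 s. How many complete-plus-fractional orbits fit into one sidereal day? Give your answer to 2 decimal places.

Semi-major axis a = 6378 + 1000 = 7378 km. Period T = 2π√(a³/μ) = 2π√(7378³/398600) = 6306.9 s = 105.12 min.
Orbits per sidereal day = 86164 / 6306.9 = 13.662.

13.66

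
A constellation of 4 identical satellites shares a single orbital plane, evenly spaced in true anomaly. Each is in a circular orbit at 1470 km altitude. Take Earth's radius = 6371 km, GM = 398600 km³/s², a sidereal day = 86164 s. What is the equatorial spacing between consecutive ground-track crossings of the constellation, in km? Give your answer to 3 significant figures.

803 km

Semi-major axis a = 6371 + 1470 = 7841 km. Period T = 2π√(a³/μ) = 2π√(7841³/398600) = 6909.8 s = 115.16 min.
Single-satellite node shift = (6909.8/86164) × 360° = 28.87°.
With 4 satellites evenly phased, successive equator crossings are 28.87/4 = 7.217° apart.
That is 7.217 × 111.2 = 803 km at the equator.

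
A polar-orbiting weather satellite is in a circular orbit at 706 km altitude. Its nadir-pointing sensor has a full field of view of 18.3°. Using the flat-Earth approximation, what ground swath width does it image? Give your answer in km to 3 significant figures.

Half-angle = 18.3°/2 = 9.15°.
Swath width ≈ 2h·tan(θ/2) = 2 × 706 × tan(9.15°) = 227.4 km.

227 km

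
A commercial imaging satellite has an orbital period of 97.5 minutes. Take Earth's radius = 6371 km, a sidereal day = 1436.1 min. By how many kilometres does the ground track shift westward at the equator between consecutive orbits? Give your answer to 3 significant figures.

T = 97.5 min = 5850.0 s.
During one orbit Earth rotates (5850.0 / 86166) × 360° = 24.44°.
At the equator that is 24.44° × (2π·6371/360) km/° = 24.44 × 111.2 = 2718 km.

2720 km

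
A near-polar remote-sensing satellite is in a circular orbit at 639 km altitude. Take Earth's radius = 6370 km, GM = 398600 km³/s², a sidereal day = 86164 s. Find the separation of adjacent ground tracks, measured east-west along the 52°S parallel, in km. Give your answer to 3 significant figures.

1670 km

Semi-major axis a = 6370 + 639 = 7009 km. Period T = 2π√(a³/μ) = 2π√(7009³/398600) = 5839.8 s = 97.33 min.
Node shift per orbit = (5839.8/86164) × 360° = 24.40°.
Equatorial spacing = 24.40 × 111.2 km/° = 2713 km.
At 52° latitude, spacing = 2713 × cos(52°) = 1670 km.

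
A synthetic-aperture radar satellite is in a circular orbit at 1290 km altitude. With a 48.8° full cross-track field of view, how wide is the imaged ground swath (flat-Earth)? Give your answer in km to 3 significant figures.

1170 km

Half-angle = 48.8°/2 = 24.4°.
Swath width ≈ 2h·tan(θ/2) = 2 × 1290 × tan(24.4°) = 1170.3 km.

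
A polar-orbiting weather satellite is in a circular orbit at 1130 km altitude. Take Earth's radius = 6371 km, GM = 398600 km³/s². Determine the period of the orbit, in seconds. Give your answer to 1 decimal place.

6465.3 seconds

Semi-major axis a = 6371 + 1130 = 7501 km. Period T = 2π√(a³/μ) = 2π√(7501³/398600) = 6465.3 s = 107.76 min.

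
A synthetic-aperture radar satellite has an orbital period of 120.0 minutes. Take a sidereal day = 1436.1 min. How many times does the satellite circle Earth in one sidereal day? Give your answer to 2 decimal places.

11.97

T = 120.0 min = 7200.0 s.
Orbits per sidereal day = 86166 / 7200.0 = 11.967.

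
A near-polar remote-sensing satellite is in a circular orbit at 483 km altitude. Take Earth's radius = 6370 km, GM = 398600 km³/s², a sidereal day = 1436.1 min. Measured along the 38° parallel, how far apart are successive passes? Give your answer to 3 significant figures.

2070 km

Semi-major axis a = 6370 + 483 = 6853 km. Period T = 2π√(a³/μ) = 2π√(6853³/398600) = 5645.9 s = 94.10 min.
Node shift per orbit = (5645.9/86166) × 360° = 23.59°.
Equatorial spacing = 23.59 × 111.2 km/° = 2623 km.
At 38° latitude, spacing = 2623 × cos(38°) = 2067 km.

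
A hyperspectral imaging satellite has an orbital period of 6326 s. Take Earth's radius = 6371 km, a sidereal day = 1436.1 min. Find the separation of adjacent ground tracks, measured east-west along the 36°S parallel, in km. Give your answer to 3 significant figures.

2380 km

Node shift per orbit = (6326.0/86166) × 360° = 26.43°.
Equatorial spacing = 26.43 × 111.2 km/° = 2939 km.
At 36° latitude, spacing = 2939 × cos(36°) = 2378 km.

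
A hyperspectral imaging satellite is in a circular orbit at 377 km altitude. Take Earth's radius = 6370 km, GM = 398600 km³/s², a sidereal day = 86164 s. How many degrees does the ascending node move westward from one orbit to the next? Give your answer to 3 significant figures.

Semi-major axis a = 6370 + 377 = 6747 km. Period T = 2π√(a³/μ) = 2π√(6747³/398600) = 5515.4 s = 91.92 min.
During one orbit Earth rotates (5515.4 / 86164) × 360° = 23.04°.

23.0°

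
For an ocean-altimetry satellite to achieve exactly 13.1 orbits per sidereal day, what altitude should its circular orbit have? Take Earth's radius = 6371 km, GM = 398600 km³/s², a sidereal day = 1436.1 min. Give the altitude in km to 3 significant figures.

Required period T = 86166 / 13.1 = 6577.6 s.
From T = 2π√(a³/μ): a = (μ T²/4π²)^(1/3) = (398600 × 6577.6² / 4π²)^(1/3) = 7588 km.
Altitude h = a − R = 7588 − 6371 = 1217 km.

1220 km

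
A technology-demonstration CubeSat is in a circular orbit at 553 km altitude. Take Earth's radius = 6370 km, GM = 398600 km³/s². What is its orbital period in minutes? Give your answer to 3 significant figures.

Semi-major axis a = 6370 + 553 = 6923 km. Period T = 2π√(a³/μ) = 2π√(6923³/398600) = 5732.6 s = 95.54 min.

95.5 min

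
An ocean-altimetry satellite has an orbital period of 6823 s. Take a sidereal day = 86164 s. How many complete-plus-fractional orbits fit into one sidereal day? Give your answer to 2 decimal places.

12.63

Orbits per sidereal day = 86164 / 6823.0 = 12.628.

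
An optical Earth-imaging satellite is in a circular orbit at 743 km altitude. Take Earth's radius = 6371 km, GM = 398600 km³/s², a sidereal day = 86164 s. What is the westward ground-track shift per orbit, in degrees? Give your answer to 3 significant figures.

24.9°

Semi-major axis a = 6371 + 743 = 7114 km. Period T = 2π√(a³/μ) = 2π√(7114³/398600) = 5971.5 s = 99.52 min.
During one orbit Earth rotates (5971.5 / 86164) × 360° = 24.95°.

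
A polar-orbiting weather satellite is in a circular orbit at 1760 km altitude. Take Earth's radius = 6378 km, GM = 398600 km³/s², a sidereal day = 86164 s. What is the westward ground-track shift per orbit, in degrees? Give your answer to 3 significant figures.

Semi-major axis a = 6378 + 1760 = 8138 km. Period T = 2π√(a³/μ) = 2π√(8138³/398600) = 7306.1 s = 121.77 min.
During one orbit Earth rotates (7306.1 / 86164) × 360° = 30.53°.

30.5°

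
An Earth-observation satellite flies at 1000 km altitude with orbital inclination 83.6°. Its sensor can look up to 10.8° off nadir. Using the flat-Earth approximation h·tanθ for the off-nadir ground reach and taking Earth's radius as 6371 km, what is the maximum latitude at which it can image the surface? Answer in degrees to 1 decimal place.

85.3°

For a prograde orbit the ground track reaches latitude ±i = ±83.6°.
Sensor half-swath on the ground ≈ 1000·tan(10.8°) = 191 km = 1.72° of latitude.
Maximum observable latitude ≈ 83.6 + 1.72 = 85.3°.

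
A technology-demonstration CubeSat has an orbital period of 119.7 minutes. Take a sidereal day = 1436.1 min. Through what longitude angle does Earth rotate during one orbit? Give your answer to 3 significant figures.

30.0°

T = 119.7 min = 7182.0 s.
During one orbit Earth rotates (7182.0 / 86166) × 360° = 30.01°.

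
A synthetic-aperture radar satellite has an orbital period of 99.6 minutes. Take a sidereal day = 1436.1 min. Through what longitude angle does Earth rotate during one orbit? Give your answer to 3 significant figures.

T = 99.6 min = 5976.0 s.
During one orbit Earth rotates (5976.0 / 86166) × 360° = 24.97°.

25.0°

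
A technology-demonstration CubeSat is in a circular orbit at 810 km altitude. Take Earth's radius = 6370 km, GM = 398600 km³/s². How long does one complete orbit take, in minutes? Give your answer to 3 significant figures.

101 min

Semi-major axis a = 6370 + 810 = 7180 km. Period T = 2π√(a³/μ) = 2π√(7180³/398600) = 6054.8 s = 100.91 min.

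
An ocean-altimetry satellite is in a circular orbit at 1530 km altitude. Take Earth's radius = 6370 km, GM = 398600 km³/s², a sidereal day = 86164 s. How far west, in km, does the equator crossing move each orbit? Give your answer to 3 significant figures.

3250 km

Semi-major axis a = 6370 + 1530 = 7900 km. Period T = 2π√(a³/μ) = 2π√(7900³/398600) = 6988.0 s = 116.47 min.
During one orbit Earth rotates (6988.0 / 86164) × 360° = 29.20°.
At the equator that is 29.20° × (2π·6370/360) km/° = 29.20 × 111.2 = 3246 km.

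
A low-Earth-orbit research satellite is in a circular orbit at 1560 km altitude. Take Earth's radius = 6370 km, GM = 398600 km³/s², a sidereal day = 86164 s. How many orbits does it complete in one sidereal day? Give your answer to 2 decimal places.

12.26

Semi-major axis a = 6370 + 1560 = 7930 km. Period T = 2π√(a³/μ) = 2π√(7930³/398600) = 7027.8 s = 117.13 min.
Orbits per sidereal day = 86164 / 7027.8 = 12.260.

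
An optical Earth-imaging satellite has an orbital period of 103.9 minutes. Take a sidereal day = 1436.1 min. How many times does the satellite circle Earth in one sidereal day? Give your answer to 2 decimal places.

13.82

T = 103.9 min = 6234.0 s.
Orbits per sidereal day = 86166 / 6234.0 = 13.822.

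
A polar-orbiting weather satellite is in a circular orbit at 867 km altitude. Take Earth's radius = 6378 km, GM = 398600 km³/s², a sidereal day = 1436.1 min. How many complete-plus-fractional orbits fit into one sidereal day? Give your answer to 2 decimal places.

Semi-major axis a = 6378 + 867 = 7245 km. Period T = 2π√(a³/μ) = 2π√(7245³/398600) = 6137.2 s = 102.29 min.
Orbits per sidereal day = 86166 / 6137.2 = 14.040.

14.04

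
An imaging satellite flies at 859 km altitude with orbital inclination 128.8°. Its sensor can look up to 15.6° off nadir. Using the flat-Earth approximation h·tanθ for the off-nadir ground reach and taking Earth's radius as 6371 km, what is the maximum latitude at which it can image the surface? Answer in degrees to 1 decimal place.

53.4°

Retrograde orbit: the ground track reaches ±(180° − i) = ±(180 − 128.8) = ±51.2°.
Sensor half-swath on the ground ≈ 859·tan(15.6°) = 240 km = 2.16° of latitude.
Maximum observable latitude ≈ 51.2 + 2.16 = 53.4°.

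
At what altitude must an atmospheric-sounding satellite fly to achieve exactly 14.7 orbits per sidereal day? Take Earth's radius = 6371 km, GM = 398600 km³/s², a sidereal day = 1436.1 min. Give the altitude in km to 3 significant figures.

655 km

Required period T = 86166 / 14.7 = 5861.6 s.
From T = 2π√(a³/μ): a = (μ T²/4π²)^(1/3) = (398600 × 5861.6² / 4π²)^(1/3) = 7026 km.
Altitude h = a − R = 7026 − 6371 = 655 km.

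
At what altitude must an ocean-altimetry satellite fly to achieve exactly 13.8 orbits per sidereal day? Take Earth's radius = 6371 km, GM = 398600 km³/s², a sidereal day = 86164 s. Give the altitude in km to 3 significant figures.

958 km

Required period T = 86164 / 13.8 = 6243.8 s.
From T = 2π√(a³/μ): a = (μ T²/4π²)^(1/3) = (398600 × 6243.8² / 4π²)^(1/3) = 7329 km.
Altitude h = a − R = 7329 − 6371 = 958 km.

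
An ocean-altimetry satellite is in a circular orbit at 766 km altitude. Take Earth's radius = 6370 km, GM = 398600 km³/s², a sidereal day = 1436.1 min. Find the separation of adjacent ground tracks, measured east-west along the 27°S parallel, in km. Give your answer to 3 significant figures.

2480 km

Semi-major axis a = 6370 + 766 = 7136 km. Period T = 2π√(a³/μ) = 2π√(7136³/398600) = 5999.2 s = 99.99 min.
Node shift per orbit = (5999.2/86166) × 360° = 25.06°.
Equatorial spacing = 25.06 × 111.2 km/° = 2787 km.
At 27° latitude, spacing = 2787 × cos(27°) = 2483 km.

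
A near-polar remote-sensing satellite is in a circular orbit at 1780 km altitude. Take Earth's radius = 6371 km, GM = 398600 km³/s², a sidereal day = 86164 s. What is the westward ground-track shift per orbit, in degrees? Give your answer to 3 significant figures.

Semi-major axis a = 6371 + 1780 = 8151 km. Period T = 2π√(a³/μ) = 2π√(8151³/398600) = 7323.6 s = 122.06 min.
During one orbit Earth rotates (7323.6 / 86164) × 360° = 30.60°.

30.6°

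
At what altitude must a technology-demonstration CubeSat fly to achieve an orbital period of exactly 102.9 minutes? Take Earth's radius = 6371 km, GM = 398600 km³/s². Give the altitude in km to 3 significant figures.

903 km

T = 102.9 min = 6174.0 s.
From T = 2π√(a³/μ): a = (μ T²/4π²)^(1/3) = (398600 × 6174.0² / 4π²)^(1/3) = 7274 km.
Altitude h = a − R = 7274 − 6371 = 903 km.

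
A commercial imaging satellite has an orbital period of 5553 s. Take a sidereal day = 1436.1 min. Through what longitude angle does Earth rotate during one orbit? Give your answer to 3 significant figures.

During one orbit Earth rotates (5553.0 / 86166) × 360° = 23.20°.

23.2°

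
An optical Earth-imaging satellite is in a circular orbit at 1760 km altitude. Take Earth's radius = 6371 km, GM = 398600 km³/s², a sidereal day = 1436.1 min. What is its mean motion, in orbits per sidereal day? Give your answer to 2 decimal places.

Semi-major axis a = 6371 + 1760 = 8131 km. Period T = 2π√(a³/μ) = 2π√(8131³/398600) = 7296.7 s = 121.61 min.
Orbits per sidereal day = 86166 / 7296.7 = 11.809.

11.81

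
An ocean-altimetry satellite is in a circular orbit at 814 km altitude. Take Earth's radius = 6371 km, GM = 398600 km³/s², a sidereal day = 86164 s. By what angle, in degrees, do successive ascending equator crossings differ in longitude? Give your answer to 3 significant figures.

25.3°

Semi-major axis a = 6371 + 814 = 7185 km. Period T = 2π√(a³/μ) = 2π√(7185³/398600) = 6061.1 s = 101.02 min.
During one orbit Earth rotates (6061.1 / 86164) × 360° = 25.32°.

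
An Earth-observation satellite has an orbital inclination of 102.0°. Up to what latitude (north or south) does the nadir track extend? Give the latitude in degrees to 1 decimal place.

78.0°

Retrograde orbit: the ground track reaches ±(180° − i) = ±(180 − 102.0) = ±78.0°.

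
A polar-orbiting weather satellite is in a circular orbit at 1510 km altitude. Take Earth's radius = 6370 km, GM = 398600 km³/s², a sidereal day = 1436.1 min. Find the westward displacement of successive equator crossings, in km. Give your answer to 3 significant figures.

3230 km

Semi-major axis a = 6370 + 1510 = 7880 km. Period T = 2π√(a³/μ) = 2π√(7880³/398600) = 6961.5 s = 116.02 min.
During one orbit Earth rotates (6961.5 / 86166) × 360° = 29.08°.
At the equator that is 29.08° × (2π·6370/360) km/° = 29.08 × 111.2 = 3234 km.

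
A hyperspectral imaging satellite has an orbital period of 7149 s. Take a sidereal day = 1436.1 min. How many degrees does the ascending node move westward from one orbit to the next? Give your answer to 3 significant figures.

29.9°

During one orbit Earth rotates (7149.0 / 86166) × 360° = 29.87°.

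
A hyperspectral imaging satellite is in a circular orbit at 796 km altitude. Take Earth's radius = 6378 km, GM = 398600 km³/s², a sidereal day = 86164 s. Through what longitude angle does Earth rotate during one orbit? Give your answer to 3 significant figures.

Semi-major axis a = 6378 + 796 = 7174 km. Period T = 2π√(a³/μ) = 2π√(7174³/398600) = 6047.2 s = 100.79 min.
During one orbit Earth rotates (6047.2 / 86164) × 360° = 25.27°.

25.3°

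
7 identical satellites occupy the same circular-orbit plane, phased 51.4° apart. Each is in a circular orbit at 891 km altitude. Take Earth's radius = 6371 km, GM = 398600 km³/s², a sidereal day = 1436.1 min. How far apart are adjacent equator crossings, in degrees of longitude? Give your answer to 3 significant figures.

Semi-major axis a = 6371 + 891 = 7262 km. Period T = 2π√(a³/μ) = 2π√(7262³/398600) = 6158.8 s = 102.65 min.
Single-satellite node shift = (6158.8/86166) × 360° = 25.73°.
With 7 satellites evenly phased, successive equator crossings are 25.73/7 = 3.676° apart.

3.68°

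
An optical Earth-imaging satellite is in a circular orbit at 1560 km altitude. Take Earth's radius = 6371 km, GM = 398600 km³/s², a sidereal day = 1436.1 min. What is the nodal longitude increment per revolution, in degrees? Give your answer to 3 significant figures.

Semi-major axis a = 6371 + 1560 = 7931 km. Period T = 2π√(a³/μ) = 2π√(7931³/398600) = 7029.2 s = 117.15 min.
During one orbit Earth rotates (7029.2 / 86166) × 360° = 29.37°.

29.4°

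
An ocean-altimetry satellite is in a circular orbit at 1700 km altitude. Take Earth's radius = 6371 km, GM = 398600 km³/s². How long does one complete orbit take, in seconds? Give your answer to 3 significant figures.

7220 seconds

Semi-major axis a = 6371 + 1700 = 8071 km. Period T = 2π√(a³/μ) = 2π√(8071³/398600) = 7216.1 s = 120.27 min.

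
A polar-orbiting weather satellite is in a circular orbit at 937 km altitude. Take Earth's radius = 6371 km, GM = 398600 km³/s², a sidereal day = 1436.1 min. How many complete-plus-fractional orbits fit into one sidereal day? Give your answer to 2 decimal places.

Semi-major axis a = 6371 + 937 = 7308 km. Period T = 2π√(a³/μ) = 2π√(7308³/398600) = 6217.4 s = 103.62 min.
Orbits per sidereal day = 86166 / 6217.4 = 13.859.

13.86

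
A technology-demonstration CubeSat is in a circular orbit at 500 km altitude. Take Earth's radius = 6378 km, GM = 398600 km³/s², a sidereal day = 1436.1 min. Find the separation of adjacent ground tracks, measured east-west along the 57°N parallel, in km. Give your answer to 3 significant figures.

1440 km

Semi-major axis a = 6378 + 500 = 6878 km. Period T = 2π√(a³/μ) = 2π√(6878³/398600) = 5676.8 s = 94.61 min.
Node shift per orbit = (5676.8/86166) × 360° = 23.72°.
Equatorial spacing = 23.72 × 111.3 km/° = 2640 km.
At 57° latitude, spacing = 2640 × cos(57°) = 1438 km.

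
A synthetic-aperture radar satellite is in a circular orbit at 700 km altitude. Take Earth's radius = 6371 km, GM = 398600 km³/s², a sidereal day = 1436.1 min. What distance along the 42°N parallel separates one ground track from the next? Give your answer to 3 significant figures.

2040 km

Semi-major axis a = 6371 + 700 = 7071 km. Period T = 2π√(a³/μ) = 2π√(7071³/398600) = 5917.4 s = 98.62 min.
Node shift per orbit = (5917.4/86166) × 360° = 24.72°.
Equatorial spacing = 24.72 × 111.2 km/° = 2749 km.
At 42° latitude, spacing = 2749 × cos(42°) = 2043 km.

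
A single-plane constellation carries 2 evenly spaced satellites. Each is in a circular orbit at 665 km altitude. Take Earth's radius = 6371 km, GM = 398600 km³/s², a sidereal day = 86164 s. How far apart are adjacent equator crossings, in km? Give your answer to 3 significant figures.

Semi-major axis a = 6371 + 665 = 7036 km. Period T = 2π√(a³/μ) = 2π√(7036³/398600) = 5873.5 s = 97.89 min.
Single-satellite node shift = (5873.5/86164) × 360° = 24.54°.
With 2 satellites evenly phased, successive equator crossings are 24.54/2 = 12.270° apart.
That is 12.270 × 111.2 = 1364 km at the equator.

1360 km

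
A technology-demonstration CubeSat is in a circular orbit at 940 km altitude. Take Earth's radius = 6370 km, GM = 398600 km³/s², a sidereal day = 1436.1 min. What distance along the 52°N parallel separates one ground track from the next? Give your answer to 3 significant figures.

1780 km

Semi-major axis a = 6370 + 940 = 7310 km. Period T = 2π√(a³/μ) = 2π√(7310³/398600) = 6220.0 s = 103.67 min.
Node shift per orbit = (6220.0/86166) × 360° = 25.99°.
Equatorial spacing = 25.99 × 111.2 km/° = 2889 km.
At 52° latitude, spacing = 2889 × cos(52°) = 1779 km.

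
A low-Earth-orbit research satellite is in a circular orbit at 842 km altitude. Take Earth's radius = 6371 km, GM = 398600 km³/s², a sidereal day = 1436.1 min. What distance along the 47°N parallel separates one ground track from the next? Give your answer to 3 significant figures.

Semi-major axis a = 6371 + 842 = 7213 km. Period T = 2π√(a³/μ) = 2π√(7213³/398600) = 6096.6 s = 101.61 min.
Node shift per orbit = (6096.6/86166) × 360° = 25.47°.
Equatorial spacing = 25.47 × 111.2 km/° = 2832 km.
At 47° latitude, spacing = 2832 × cos(47°) = 1932 km.

1930 km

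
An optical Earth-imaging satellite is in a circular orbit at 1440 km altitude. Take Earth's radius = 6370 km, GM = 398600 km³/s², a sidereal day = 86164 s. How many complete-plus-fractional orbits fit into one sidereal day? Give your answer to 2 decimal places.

Semi-major axis a = 6370 + 1440 = 7810 km. Period T = 2π√(a³/μ) = 2π√(7810³/398600) = 6868.9 s = 114.48 min.
Orbits per sidereal day = 86164 / 6868.9 = 12.544.

12.54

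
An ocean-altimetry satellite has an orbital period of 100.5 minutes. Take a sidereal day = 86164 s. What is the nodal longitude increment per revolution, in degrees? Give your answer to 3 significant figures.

25.2°

T = 100.5 min = 6030.0 s.
During one orbit Earth rotates (6030.0 / 86164) × 360° = 25.19°.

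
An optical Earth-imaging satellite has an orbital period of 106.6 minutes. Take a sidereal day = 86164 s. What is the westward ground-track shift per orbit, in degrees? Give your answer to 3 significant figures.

26.7°

T = 106.6 min = 6396.0 s.
During one orbit Earth rotates (6396.0 / 86164) × 360° = 26.72°.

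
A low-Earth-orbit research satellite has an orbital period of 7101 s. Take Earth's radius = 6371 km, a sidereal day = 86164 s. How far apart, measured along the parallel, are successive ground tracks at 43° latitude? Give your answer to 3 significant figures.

2410 km

Node shift per orbit = (7101.0/86164) × 360° = 29.67°.
Equatorial spacing = 29.67 × 111.2 km/° = 3299 km.
At 43° latitude, spacing = 3299 × cos(43°) = 2413 km.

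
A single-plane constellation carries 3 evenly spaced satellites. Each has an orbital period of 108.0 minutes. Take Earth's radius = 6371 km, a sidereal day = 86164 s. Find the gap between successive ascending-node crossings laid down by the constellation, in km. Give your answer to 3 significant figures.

T = 108.0 min = 6480.0 s.
Single-satellite node shift = (6480.0/86164) × 360° = 27.07°.
With 3 satellites evenly phased, successive equator crossings are 27.07/3 = 9.025° apart.
That is 9.025 × 111.2 = 1003 km at the equator.

1000 km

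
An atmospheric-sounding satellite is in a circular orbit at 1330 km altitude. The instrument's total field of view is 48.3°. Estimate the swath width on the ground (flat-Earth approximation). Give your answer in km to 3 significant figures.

1190 km

Half-angle = 48.3°/2 = 24.15°.
Swath width ≈ 2h·tan(θ/2) = 2 × 1330 × tan(24.15°) = 1192.7 km.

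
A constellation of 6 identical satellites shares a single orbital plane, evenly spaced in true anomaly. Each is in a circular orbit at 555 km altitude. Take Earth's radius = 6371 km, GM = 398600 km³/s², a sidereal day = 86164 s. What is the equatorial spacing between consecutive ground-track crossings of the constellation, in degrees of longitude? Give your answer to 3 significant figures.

Semi-major axis a = 6371 + 555 = 6926 km. Period T = 2π√(a³/μ) = 2π√(6926³/398600) = 5736.3 s = 95.61 min.
Single-satellite node shift = (5736.3/86164) × 360° = 23.97°.
With 6 satellites evenly phased, successive equator crossings are 23.97/6 = 3.994° apart.

3.99°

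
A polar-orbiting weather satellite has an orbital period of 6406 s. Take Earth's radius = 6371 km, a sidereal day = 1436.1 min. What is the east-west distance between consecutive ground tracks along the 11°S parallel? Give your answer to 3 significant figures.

Node shift per orbit = (6406.0/86166) × 360° = 26.76°.
Equatorial spacing = 26.76 × 111.2 km/° = 2976 km.
At 11° latitude, spacing = 2976 × cos(11°) = 2921 km.

2920 km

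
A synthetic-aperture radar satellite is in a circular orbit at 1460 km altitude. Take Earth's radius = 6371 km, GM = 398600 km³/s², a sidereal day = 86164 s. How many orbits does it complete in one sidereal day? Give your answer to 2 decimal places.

Semi-major axis a = 6371 + 1460 = 7831 km. Period T = 2π√(a³/μ) = 2π√(7831³/398600) = 6896.6 s = 114.94 min.
Orbits per sidereal day = 86164 / 6896.6 = 12.494.

12.49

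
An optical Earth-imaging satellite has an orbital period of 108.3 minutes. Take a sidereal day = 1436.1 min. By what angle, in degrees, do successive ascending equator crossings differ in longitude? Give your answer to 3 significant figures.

T = 108.3 min = 6498.0 s.
During one orbit Earth rotates (6498.0 / 86166) × 360° = 27.15°.

27.1°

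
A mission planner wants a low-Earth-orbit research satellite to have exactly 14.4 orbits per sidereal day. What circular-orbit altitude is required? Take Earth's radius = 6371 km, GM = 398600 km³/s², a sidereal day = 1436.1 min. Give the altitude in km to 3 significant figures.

753 km

Required period T = 86166 / 14.4 = 5983.8 s.
From T = 2π√(a³/μ): a = (μ T²/4π²)^(1/3) = (398600 × 5983.8² / 4π²)^(1/3) = 7124 km.
Altitude h = a − R = 7124 − 6371 = 753 km.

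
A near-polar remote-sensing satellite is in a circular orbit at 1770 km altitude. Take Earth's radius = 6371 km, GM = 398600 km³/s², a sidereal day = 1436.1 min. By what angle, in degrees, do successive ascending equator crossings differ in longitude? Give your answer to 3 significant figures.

Semi-major axis a = 6371 + 1770 = 8141 km. Period T = 2π√(a³/μ) = 2π√(8141³/398600) = 7310.2 s = 121.84 min.
During one orbit Earth rotates (7310.2 / 86166) × 360° = 30.54°.

30.5°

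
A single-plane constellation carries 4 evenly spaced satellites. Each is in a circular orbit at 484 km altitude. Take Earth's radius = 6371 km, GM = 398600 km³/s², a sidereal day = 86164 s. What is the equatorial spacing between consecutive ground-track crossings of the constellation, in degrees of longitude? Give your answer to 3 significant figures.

5.90°

Semi-major axis a = 6371 + 484 = 6855 km. Period T = 2π√(a³/μ) = 2π√(6855³/398600) = 5648.4 s = 94.14 min.
Single-satellite node shift = (5648.4/86164) × 360° = 23.60°.
With 4 satellites evenly phased, successive equator crossings are 23.60/4 = 5.900° apart.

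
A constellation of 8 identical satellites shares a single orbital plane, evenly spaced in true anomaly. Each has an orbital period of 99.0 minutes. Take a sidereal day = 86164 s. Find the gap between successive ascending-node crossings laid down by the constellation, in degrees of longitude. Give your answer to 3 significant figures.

T = 99.0 min = 5940.0 s.
Single-satellite node shift = (5940.0/86164) × 360° = 24.82°.
With 8 satellites evenly phased, successive equator crossings are 24.82/8 = 3.102° apart.

3.10°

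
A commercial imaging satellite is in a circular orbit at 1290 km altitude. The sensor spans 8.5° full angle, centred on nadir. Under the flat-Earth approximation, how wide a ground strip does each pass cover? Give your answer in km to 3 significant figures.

192 km

Half-angle = 8.5°/2 = 4.25°.
Swath width ≈ 2h·tan(θ/2) = 2 × 1290 × tan(4.25°) = 191.7 km.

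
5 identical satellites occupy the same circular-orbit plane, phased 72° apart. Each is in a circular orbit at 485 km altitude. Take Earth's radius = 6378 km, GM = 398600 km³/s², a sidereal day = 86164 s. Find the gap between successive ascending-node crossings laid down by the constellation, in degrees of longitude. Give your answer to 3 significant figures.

4.73°

Semi-major axis a = 6378 + 485 = 6863 km. Period T = 2π√(a³/μ) = 2π√(6863³/398600) = 5658.3 s = 94.30 min.
Single-satellite node shift = (5658.3/86164) × 360° = 23.64°.
With 5 satellites evenly phased, successive equator crossings are 23.64/5 = 4.728° apart.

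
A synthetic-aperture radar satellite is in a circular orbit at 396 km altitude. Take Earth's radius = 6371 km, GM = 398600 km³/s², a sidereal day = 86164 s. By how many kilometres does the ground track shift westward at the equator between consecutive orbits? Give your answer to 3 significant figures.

2570 km

Semi-major axis a = 6371 + 396 = 6767 km. Period T = 2π√(a³/μ) = 2π√(6767³/398600) = 5539.9 s = 92.33 min.
During one orbit Earth rotates (5539.9 / 86164) × 360° = 23.15°.
At the equator that is 23.15° × (2π·6371/360) km/° = 23.15 × 111.2 = 2574 km.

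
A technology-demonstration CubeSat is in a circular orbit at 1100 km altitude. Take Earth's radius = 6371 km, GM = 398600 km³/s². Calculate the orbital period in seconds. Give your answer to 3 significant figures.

6430 seconds

Semi-major axis a = 6371 + 1100 = 7471 km. Period T = 2π√(a³/μ) = 2π√(7471³/398600) = 6426.6 s = 107.11 min.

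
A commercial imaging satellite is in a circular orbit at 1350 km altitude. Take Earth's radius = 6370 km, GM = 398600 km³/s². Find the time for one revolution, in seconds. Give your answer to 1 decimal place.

6750.5 seconds

Semi-major axis a = 6370 + 1350 = 7720 km. Period T = 2π√(a³/μ) = 2π√(7720³/398600) = 6750.5 s = 112.51 min.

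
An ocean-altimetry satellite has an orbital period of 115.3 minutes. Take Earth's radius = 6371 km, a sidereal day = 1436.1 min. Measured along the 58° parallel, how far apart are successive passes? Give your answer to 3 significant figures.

1700 km

T = 115.3 min = 6918.0 s.
Node shift per orbit = (6918.0/86166) × 360° = 28.90°.
Equatorial spacing = 28.90 × 111.2 km/° = 3214 km.
At 58° latitude, spacing = 3214 × cos(58°) = 1703 km.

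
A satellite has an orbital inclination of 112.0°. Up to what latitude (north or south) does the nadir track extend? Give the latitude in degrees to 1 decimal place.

Retrograde orbit: the ground track reaches ±(180° − i) = ±(180 − 112.0) = ±68.0°.

68.0°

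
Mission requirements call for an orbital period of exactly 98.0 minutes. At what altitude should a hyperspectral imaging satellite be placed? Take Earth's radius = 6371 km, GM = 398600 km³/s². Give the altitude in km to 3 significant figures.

670 km

T = 98.0 min = 5880.0 s.
From T = 2π√(a³/μ): a = (μ T²/4π²)^(1/3) = (398600 × 5880.0² / 4π²)^(1/3) = 7041 km.
Altitude h = a − R = 7041 − 6371 = 670 km.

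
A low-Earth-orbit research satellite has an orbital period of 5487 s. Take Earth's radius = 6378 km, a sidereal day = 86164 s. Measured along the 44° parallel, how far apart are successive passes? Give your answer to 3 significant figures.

Node shift per orbit = (5487.0/86164) × 360° = 22.93°.
Equatorial spacing = 22.93 × 111.3 km/° = 2552 km.
At 44° latitude, spacing = 2552 × cos(44°) = 1836 km.

1840 km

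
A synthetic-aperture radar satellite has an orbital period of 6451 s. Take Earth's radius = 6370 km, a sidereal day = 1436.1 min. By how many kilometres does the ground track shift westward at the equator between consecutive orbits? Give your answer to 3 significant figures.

During one orbit Earth rotates (6451.0 / 86166) × 360° = 26.95°.
At the equator that is 26.95° × (2π·6370/360) km/° = 26.95 × 111.2 = 2996 km.

3000 km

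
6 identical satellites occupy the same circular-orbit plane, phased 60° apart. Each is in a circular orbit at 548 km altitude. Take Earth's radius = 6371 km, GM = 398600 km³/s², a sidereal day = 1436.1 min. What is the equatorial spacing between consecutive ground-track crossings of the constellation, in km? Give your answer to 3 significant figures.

Semi-major axis a = 6371 + 548 = 6919 km. Period T = 2π√(a³/μ) = 2π√(6919³/398600) = 5727.6 s = 95.46 min.
Single-satellite node shift = (5727.6/86166) × 360° = 23.93°.
With 6 satellites evenly phased, successive equator crossings are 23.93/6 = 3.988° apart.
That is 3.988 × 111.2 = 443 km at the equator.

443 km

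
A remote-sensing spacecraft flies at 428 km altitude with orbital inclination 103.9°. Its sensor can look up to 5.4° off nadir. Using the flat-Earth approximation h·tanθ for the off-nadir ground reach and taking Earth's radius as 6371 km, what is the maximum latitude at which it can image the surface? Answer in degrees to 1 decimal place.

Retrograde orbit: the ground track reaches ±(180° − i) = ±(180 − 103.9) = ±76.1°.
Sensor half-swath on the ground ≈ 428·tan(5.4°) = 40 km = 0.36° of latitude.
Maximum observable latitude ≈ 76.1 + 0.36 = 76.5°.

76.5°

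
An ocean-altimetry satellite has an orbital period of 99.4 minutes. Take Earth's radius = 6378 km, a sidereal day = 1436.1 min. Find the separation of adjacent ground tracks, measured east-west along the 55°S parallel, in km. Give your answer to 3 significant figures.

1590 km

T = 99.4 min = 5964.0 s.
Node shift per orbit = (5964.0/86166) × 360° = 24.92°.
Equatorial spacing = 24.92 × 111.3 km/° = 2774 km.
At 55° latitude, spacing = 2774 × cos(55°) = 1591 km.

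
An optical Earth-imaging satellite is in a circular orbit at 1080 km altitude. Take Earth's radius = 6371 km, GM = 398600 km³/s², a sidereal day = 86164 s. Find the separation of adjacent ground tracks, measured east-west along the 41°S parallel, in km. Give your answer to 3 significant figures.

2240 km

Semi-major axis a = 6371 + 1080 = 7451 km. Period T = 2π√(a³/μ) = 2π√(7451³/398600) = 6400.8 s = 106.68 min.
Node shift per orbit = (6400.8/86164) × 360° = 26.74°.
Equatorial spacing = 26.74 × 111.2 km/° = 2974 km.
At 41° latitude, spacing = 2974 × cos(41°) = 2244 km.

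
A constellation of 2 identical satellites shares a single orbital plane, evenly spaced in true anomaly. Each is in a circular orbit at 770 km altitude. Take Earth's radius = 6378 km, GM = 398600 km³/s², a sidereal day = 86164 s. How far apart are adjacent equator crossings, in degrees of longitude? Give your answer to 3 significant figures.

Semi-major axis a = 6378 + 770 = 7148 km. Period T = 2π√(a³/μ) = 2π√(7148³/398600) = 6014.3 s = 100.24 min.
Single-satellite node shift = (6014.3/86164) × 360° = 25.13°.
With 2 satellites evenly phased, successive equator crossings are 25.13/2 = 12.564° apart.

12.6°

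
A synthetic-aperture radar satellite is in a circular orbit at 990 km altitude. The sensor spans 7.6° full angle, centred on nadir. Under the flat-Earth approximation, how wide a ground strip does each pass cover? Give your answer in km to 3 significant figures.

Half-angle = 7.6°/2 = 3.8°.
Swath width ≈ 2h·tan(θ/2) = 2 × 990 × tan(3.8°) = 131.5 km.

132 km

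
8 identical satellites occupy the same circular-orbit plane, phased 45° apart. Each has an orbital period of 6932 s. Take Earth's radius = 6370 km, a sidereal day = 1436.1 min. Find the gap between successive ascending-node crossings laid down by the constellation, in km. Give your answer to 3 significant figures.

Single-satellite node shift = (6932.0/86166) × 360° = 28.96°.
With 8 satellites evenly phased, successive equator crossings are 28.96/8 = 3.620° apart.
That is 3.620 × 111.2 = 402 km at the equator.

402 km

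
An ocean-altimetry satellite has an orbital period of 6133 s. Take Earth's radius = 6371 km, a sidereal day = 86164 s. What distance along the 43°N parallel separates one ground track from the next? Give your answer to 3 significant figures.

Node shift per orbit = (6133.0/86164) × 360° = 25.62°.
Equatorial spacing = 25.62 × 111.2 km/° = 2849 km.
At 43° latitude, spacing = 2849 × cos(43°) = 2084 km.

2080 km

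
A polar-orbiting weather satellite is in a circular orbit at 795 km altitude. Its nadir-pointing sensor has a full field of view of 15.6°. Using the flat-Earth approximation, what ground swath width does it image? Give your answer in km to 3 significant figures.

Half-angle = 15.6°/2 = 7.8°.
Swath width ≈ 2h·tan(θ/2) = 2 × 795 × tan(7.8°) = 217.8 km.

218 km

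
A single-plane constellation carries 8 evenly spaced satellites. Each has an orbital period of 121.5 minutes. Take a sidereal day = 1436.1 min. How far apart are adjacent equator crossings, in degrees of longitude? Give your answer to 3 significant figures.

3.81°

T = 121.5 min = 7290.0 s.
Single-satellite node shift = (7290.0/86166) × 360° = 30.46°.
With 8 satellites evenly phased, successive equator crossings are 30.46/8 = 3.807° apart.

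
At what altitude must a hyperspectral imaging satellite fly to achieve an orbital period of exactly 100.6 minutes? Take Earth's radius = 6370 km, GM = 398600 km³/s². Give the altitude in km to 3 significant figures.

795 km

T = 100.6 min = 6036.0 s.
From T = 2π√(a³/μ): a = (μ T²/4π²)^(1/3) = (398600 × 6036.0² / 4π²)^(1/3) = 7165 km.
Altitude h = a − R = 7165 − 6370 = 795 km.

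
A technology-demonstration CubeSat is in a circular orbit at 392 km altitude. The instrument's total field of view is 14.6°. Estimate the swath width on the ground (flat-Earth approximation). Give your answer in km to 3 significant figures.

Half-angle = 14.6°/2 = 7.3°.
Swath width ≈ 2h·tan(θ/2) = 2 × 392 × tan(7.3°) = 100.4 km.

100 km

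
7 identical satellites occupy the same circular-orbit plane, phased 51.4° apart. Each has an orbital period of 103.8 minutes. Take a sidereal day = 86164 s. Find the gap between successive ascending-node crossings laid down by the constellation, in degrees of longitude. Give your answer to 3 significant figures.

3.72°

T = 103.8 min = 6228.0 s.
Single-satellite node shift = (6228.0/86164) × 360° = 26.02°.
With 7 satellites evenly phased, successive equator crossings are 26.02/7 = 3.717° apart.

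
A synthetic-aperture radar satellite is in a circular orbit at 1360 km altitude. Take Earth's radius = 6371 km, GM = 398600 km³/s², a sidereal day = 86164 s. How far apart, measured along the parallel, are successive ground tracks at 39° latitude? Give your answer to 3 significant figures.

Semi-major axis a = 6371 + 1360 = 7731 km. Period T = 2π√(a³/μ) = 2π√(7731³/398600) = 6765.0 s = 112.75 min.
Node shift per orbit = (6765.0/86164) × 360° = 28.26°.
Equatorial spacing = 28.26 × 111.2 km/° = 3143 km.
At 39° latitude, spacing = 3143 × cos(39°) = 2442 km.

2440 km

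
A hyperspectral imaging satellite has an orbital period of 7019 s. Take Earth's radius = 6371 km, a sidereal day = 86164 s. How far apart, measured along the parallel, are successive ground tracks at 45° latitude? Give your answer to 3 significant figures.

2310 km

Node shift per orbit = (7019.0/86164) × 360° = 29.33°.
Equatorial spacing = 29.33 × 111.2 km/° = 3261 km.
At 45° latitude, spacing = 3261 × cos(45°) = 2306 km.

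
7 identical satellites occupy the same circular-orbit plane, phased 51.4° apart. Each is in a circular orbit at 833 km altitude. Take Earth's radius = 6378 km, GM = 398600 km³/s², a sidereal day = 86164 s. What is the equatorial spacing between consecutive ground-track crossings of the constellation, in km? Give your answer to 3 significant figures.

Semi-major axis a = 6378 + 833 = 7211 km. Period T = 2π√(a³/μ) = 2π√(7211³/398600) = 6094.0 s = 101.57 min.
Single-satellite node shift = (6094.0/86164) × 360° = 25.46°.
With 7 satellites evenly phased, successive equator crossings are 25.46/7 = 3.637° apart.
That is 3.637 × 111.3 = 405 km at the equator.

405 km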